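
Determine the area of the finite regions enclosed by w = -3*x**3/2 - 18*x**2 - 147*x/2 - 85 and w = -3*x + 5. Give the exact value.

3/4

Set the curves equal: -3*x**3/2 - 18*x**2 - 147*x/2 - 85 = -3*x + 5, so -3*x**3/2 - 18*x**2 - 141*x/2 - 90 = 0, which factors as -3*(x + 3)*(x + 4)*(x + 5)/2 = 0. The curves meet at x = -5, -4, -3.
On [-5, -4], w = -3*x + 5 is on top; that piece has area ∫[-5,-4] (-(-3*x**3/2 - 18*x**2 - 141*x/2 - 90)) dx = 3/8.
On [-4, -3], w = -3*x**3/2 - 18*x**2 - 147*x/2 - 85 is on top; that piece has area ∫[-4,-3] (-3*x**3/2 - 18*x**2 - 141*x/2 - 90) dx = 3/8.
Total enclosed area = 3/8 + 3/8 = 3/4.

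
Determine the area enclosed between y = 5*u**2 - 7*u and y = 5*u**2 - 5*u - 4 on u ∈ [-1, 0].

On [-1, 0], (5*u**2 - 7*u) - (5*u**2 - 5*u - 4) = -2*u + 4 is ≥ 0 throughout, so the area is a single integral of |-2*u + 4|.
∫[-1,0] (-2*u + 4) du = 5.

5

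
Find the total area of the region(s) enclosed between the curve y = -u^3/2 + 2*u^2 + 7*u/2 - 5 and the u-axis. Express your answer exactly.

937/24

The curve meets the u-axis where -u^3/2 + 2*u^2 + 7*u/2 - 5 = 0, i.e. -(u - 5)*(u - 1)*(u + 2)/2 = 0, at u = -2, 1, 5.
On [-2, 1] the curve lies below the axis; ∫[-2,1] (-u^3/2 + 2*u^2 + 7*u/2 - 5) du = -99/8, giving area 99/8.
On [1, 5] the curve lies above the axis; ∫[1,5] (-u^3/2 + 2*u^2 + 7*u/2 - 5) du = 80/3, giving area 80/3.
Total area = 99/8 + 80/3 = 937/24.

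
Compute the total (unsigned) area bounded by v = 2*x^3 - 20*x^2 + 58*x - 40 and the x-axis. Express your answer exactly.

71/3

The curve meets the x-axis where 2*x^3 - 20*x^2 + 58*x - 40 = 0, i.e. 2*(x - 5)*(x - 4)*(x - 1) = 0, at x = 1, 4, 5.
On [1, 4] the curve lies above the axis; ∫[1,4] (2*x^3 - 20*x^2 + 58*x - 40) dx = 45/2, giving area 45/2.
On [4, 5] the curve lies below the axis; ∫[4,5] (2*x^3 - 20*x^2 + 58*x - 40) dx = -7/6, giving area 7/6.
Total area = 45/2 + 7/6 = 71/3.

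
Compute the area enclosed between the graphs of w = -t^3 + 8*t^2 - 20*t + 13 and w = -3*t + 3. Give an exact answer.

71/6

Set the curves equal: -t^3 + 8*t^2 - 20*t + 13 = -3*t + 3, so -t^3 + 8*t^2 - 17*t + 10 = 0, which factors as -(t - 5)*(t - 2)*(t - 1) = 0. The curves meet at t = 1, 2, 5.
On [1, 2], w = -3*t + 3 is on top; that piece has area ∫[1,2] (-(-t^3 + 8*t^2 - 17*t + 10)) dt = 7/12.
On [2, 5], w = -t^3 + 8*t^2 - 20*t + 13 is on top; that piece has area ∫[2,5] (-t^3 + 8*t^2 - 17*t + 10) dt = 45/4.
Total enclosed area = 7/12 + 45/4 = 71/6.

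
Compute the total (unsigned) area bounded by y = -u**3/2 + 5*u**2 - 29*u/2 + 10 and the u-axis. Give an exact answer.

The curve meets the u-axis where -u**3/2 + 5*u**2 - 29*u/2 + 10 = 0, i.e. -(u - 5)*(u - 4)*(u - 1)/2 = 0, at u = 1, 4, 5.
On [1, 4] the curve lies below the axis; ∫[1,4] (-u**3/2 + 5*u**2 - 29*u/2 + 10) du = -45/8, giving area 45/8.
On [4, 5] the curve lies above the axis; ∫[4,5] (-u**3/2 + 5*u**2 - 29*u/2 + 10) du = 7/24, giving area 7/24.
Total area = 45/8 + 7/24 = 71/12.

71/12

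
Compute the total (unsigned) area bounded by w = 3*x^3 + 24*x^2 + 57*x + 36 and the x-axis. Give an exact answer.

The curve meets the x-axis where 3*x^3 + 24*x^2 + 57*x + 36 = 0, i.e. 3*(x + 1)*(x + 3)*(x + 4) = 0, at x = -4, -3, -1.
On [-4, -3] the curve lies above the axis; ∫[-4,-3] (3*x^3 + 24*x^2 + 57*x + 36) dx = 5/4, giving area 5/4.
On [-3, -1] the curve lies below the axis; ∫[-3,-1] (3*x^3 + 24*x^2 + 57*x + 36) dx = -8, giving area 8.
Total area = 5/4 + 8 = 37/4.

37/4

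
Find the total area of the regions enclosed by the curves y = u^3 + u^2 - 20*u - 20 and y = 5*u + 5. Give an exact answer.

1012/3

Set the curves equal: u^3 + u^2 - 20*u - 20 = 5*u + 5, so u^3 + u^2 - 25*u - 25 = 0, which factors as (u - 5)*(u + 1)*(u + 5) = 0. The curves meet at u = -5, -1, 5.
On [-5, -1], y = u^3 + u^2 - 20*u - 20 is on top; that piece has area ∫[-5,-1] (u^3 + u^2 - 25*u - 25) du = 256/3.
On [-1, 5], y = 5*u + 5 is on top; that piece has area ∫[-1,5] (-(u^3 + u^2 - 25*u - 25)) du = 252.
Total enclosed area = 256/3 + 252 = 1012/3.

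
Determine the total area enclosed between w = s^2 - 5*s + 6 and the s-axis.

1/6

The curve meets the s-axis where s^2 - 5*s + 6 = 0, i.e. (s - 3)*(s - 2) = 0, at s = 2, 3.
On [2, 3] the curve lies below the axis; ∫[2,3] (s^2 - 5*s + 6) ds = -1/6, giving area 1/6.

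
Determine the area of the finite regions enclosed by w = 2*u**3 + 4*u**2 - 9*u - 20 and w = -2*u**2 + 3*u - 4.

81

Set the curves equal: 2*u**3 + 4*u**2 - 9*u - 20 = -2*u**2 + 3*u - 4, so 2*u**3 + 6*u**2 - 12*u - 16 = 0, which factors as 2*(u - 2)*(u + 1)*(u + 4) = 0. The curves meet at u = -4, -1, 2.
On [-4, -1], w = 2*u**3 + 4*u**2 - 9*u - 20 is on top; that piece has area ∫[-4,-1] (2*u**3 + 6*u**2 - 12*u - 16) du = 81/2.
On [-1, 2], w = -2*u**2 + 3*u - 4 is on top; that piece has area ∫[-1,2] (-(2*u**3 + 6*u**2 - 12*u - 16)) du = 81/2.
Total enclosed area = 81/2 + 81/2 = 81.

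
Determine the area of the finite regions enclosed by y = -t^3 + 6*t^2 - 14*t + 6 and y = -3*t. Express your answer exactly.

1/2

Set the curves equal: -t^3 + 6*t^2 - 14*t + 6 = -3*t, so -t^3 + 6*t^2 - 11*t + 6 = 0, which factors as -(t - 3)*(t - 2)*(t - 1) = 0. The curves meet at t = 1, 2, 3.
On [1, 2], y = -3*t is on top; that piece has area ∫[1,2] (-(-t^3 + 6*t^2 - 11*t + 6)) dt = 1/4.
On [2, 3], y = -t^3 + 6*t^2 - 14*t + 6 is on top; that piece has area ∫[2,3] (-t^3 + 6*t^2 - 11*t + 6) dt = 1/4.
Total enclosed area = 1/4 + 1/4 = 1/2.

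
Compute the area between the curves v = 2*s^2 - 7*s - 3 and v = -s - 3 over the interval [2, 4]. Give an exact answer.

The difference (2*s^2 - 7*s - 3) - (-s - 3) = 2*s^2 - 6*s changes sign at s = 3 inside [2, 4], so split the integral there.
∫[2,3] (2*s^2 - 6*s) ds = -7/3; the area of that piece is 7/3.
∫[3,4] (2*s^2 - 6*s) ds = 11/3.
Total area = 7/3 + 11/3 = 6.

6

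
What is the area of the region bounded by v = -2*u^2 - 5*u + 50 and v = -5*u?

1000/3

Set the curves equal: -2*u^2 - 5*u + 50 = -5*u, so -2*u^2 + 50 = 0, which factors as -2*(u - 5)*(u + 5) = 0. The curves meet at u = -5, 5.
On [-5, 5], v = -2*u^2 - 5*u + 50 is on top; that piece has area ∫[-5,5] (-2*u^2 + 50) du = 1000/3.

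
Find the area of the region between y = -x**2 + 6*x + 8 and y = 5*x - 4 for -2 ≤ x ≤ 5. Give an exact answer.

The difference (-x**2 + 6*x + 8) - (5*x - 4) = -x**2 + x + 12 changes sign at x = 4 inside [-2, 5], so split the integral there.
∫[-2,4] (-x**2 + x + 12) dx = 54.
∫[4,5] (-x**2 + x + 12) dx = -23/6; the area of that piece is 23/6.
Total area = 54 + 23/6 = 347/6.

347/6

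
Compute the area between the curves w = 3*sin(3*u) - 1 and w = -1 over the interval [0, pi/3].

On [0, pi/3], (3*sin(3*u) - 1) - (-1) = 3*sin(3*u) is ≥ 0 throughout, so the area is a single integral of |3*sin(3*u)|.
∫[0,pi/3] (3*sin(3*u)) du = 2.

2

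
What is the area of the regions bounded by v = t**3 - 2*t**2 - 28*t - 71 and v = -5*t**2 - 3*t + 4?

Set the curves equal: t**3 - 2*t**2 - 28*t - 71 = -5*t**2 - 3*t + 4, so t**3 + 3*t**2 - 25*t - 75 = 0, which factors as (t - 5)*(t + 3)*(t + 5) = 0. The curves meet at t = -5, -3, 5.
On [-5, -3], v = t**3 - 2*t**2 - 28*t - 71 is on top; that piece has area ∫[-5,-3] (t**3 + 3*t**2 - 25*t - 75) dt = 12.
On [-3, 5], v = -5*t**2 - 3*t + 4 is on top; that piece has area ∫[-3,5] (-(t**3 + 3*t**2 - 25*t - 75)) dt = 512.
Total enclosed area = 12 + 512 = 524.

524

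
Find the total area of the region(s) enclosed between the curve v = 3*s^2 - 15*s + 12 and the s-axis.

27/2

The curve meets the s-axis where 3*s^2 - 15*s + 12 = 0, i.e. 3*(s - 4)*(s - 1) = 0, at s = 1, 4.
On [1, 4] the curve lies below the axis; ∫[1,4] (3*s^2 - 15*s + 12) ds = -27/2, giving area 27/2.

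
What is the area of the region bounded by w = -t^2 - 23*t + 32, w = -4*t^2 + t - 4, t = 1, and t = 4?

23

The difference (-t^2 - 23*t + 32) - (-4*t^2 + t - 4) = 3*t^2 - 24*t + 36 changes sign at t = 2 inside [1, 4], so split the integral there.
∫[1,2] (3*t^2 - 24*t + 36) dt = 7.
∫[2,4] (3*t^2 - 24*t + 36) dt = -16; the area of that piece is 16.
Total area = 7 + 16 = 23.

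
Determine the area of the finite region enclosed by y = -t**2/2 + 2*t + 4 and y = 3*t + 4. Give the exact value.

2/3

Set the curves equal: -t**2/2 + 2*t + 4 = 3*t + 4, so -t**2/2 - t = 0, which factors as -t*(t + 2)/2 = 0. The curves meet at t = -2, 0.
On [-2, 0], y = -t**2/2 + 2*t + 4 is on top; that piece has area ∫[-2,0] (-t**2/2 - t) dt = 2/3.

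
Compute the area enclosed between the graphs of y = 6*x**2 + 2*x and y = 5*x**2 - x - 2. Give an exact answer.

Set the curves equal: 6*x**2 + 2*x = 5*x**2 - x - 2, so x**2 + 3*x + 2 = 0, which factors as (x + 1)*(x + 2) = 0. The curves meet at x = -2, -1.
On [-2, -1], y = 5*x**2 - x - 2 is on top; that piece has area ∫[-2,-1] (-(x**2 + 3*x + 2)) dx = 1/6.

1/6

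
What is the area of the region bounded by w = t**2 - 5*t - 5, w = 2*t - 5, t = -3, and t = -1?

On [-3, -1], (t**2 - 5*t - 5) - (2*t - 5) = t**2 - 7*t is ≥ 0 throughout, so the area is a single integral of |t**2 - 7*t|.
∫[-3,-1] (t**2 - 7*t) dt = 110/3.

110/3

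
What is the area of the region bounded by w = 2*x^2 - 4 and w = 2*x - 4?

Set the curves equal: 2*x^2 - 4 = 2*x - 4, so 2*x^2 - 2*x = 0, which factors as 2*x*(x - 1) = 0. The curves meet at x = 0, 1.
On [0, 1], w = 2*x - 4 is on top; that piece has area ∫[0,1] (-(2*x^2 - 2*x)) dx = 1/3.

1/3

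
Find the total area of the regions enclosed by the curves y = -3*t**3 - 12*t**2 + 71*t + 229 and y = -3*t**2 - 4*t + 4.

1572

Set the curves equal: -3*t**3 - 12*t**2 + 71*t + 229 = -3*t**2 - 4*t + 4, so -3*t**3 - 9*t**2 + 75*t + 225 = 0, which factors as -3*(t - 5)*(t + 3)*(t + 5) = 0. The curves meet at t = -5, -3, 5.
On [-5, -3], y = -3*t**2 - 4*t + 4 is on top; that piece has area ∫[-5,-3] (-(-3*t**3 - 9*t**2 + 75*t + 225)) dt = 36.
On [-3, 5], y = -3*t**3 - 12*t**2 + 71*t + 229 is on top; that piece has area ∫[-3,5] (-3*t**3 - 9*t**2 + 75*t + 225) dt = 1536.
Total enclosed area = 36 + 1536 = 1572.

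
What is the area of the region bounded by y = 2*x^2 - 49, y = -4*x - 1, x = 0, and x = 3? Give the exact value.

On [0, 3], (2*x^2 - 49) - (-4*x - 1) = 2*x^2 + 4*x - 48 is ≤ 0 throughout, so the area is a single integral of |2*x^2 + 4*x - 48|.
∫[0,3] (2*x^2 + 4*x - 48) dx = -108; the area of that piece is 108.

108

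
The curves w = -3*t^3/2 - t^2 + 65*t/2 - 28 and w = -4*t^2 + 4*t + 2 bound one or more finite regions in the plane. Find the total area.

Set the curves equal: -3*t^3/2 - t^2 + 65*t/2 - 28 = -4*t^2 + 4*t + 2, so -3*t^3/2 + 3*t^2 + 57*t/2 - 30 = 0, which factors as -3*(t - 5)*(t - 1)*(t + 4)/2 = 0. The curves meet at t = -4, 1, 5.
On [-4, 1], w = -4*t^2 + 4*t + 2 is on top; that piece has area ∫[-4,1] (-(-3*t^3/2 + 3*t^2 + 57*t/2 - 30)) dt = 1625/8.
On [1, 5], w = -3*t^3/2 - t^2 + 65*t/2 - 28 is on top; that piece has area ∫[1,5] (-3*t^3/2 + 3*t^2 + 57*t/2 - 30) dt = 112.
Total enclosed area = 1625/8 + 112 = 2521/8.

2521/8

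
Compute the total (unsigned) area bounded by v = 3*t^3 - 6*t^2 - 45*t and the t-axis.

The curve meets the t-axis where 3*t^3 - 6*t^2 - 45*t = 0, i.e. 3*t*(t - 5)*(t + 3) = 0, at t = -3, 0, 5.
On [-3, 0] the curve lies above the axis; ∫[-3,0] (3*t^3 - 6*t^2 - 45*t) dt = 351/4, giving area 351/4.
On [0, 5] the curve lies below the axis; ∫[0,5] (3*t^3 - 6*t^2 - 45*t) dt = -1375/4, giving area 1375/4.
Total area = 351/4 + 1375/4 = 863/2.

863/2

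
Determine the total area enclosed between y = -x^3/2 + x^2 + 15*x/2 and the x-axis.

863/12

The curve meets the x-axis where -x^3/2 + x^2 + 15*x/2 = 0, i.e. -x*(x - 5)*(x + 3)/2 = 0, at x = -3, 0, 5.
On [-3, 0] the curve lies below the axis; ∫[-3,0] (-x^3/2 + x^2 + 15*x/2) dx = -117/8, giving area 117/8.
On [0, 5] the curve lies above the axis; ∫[0,5] (-x^3/2 + x^2 + 15*x/2) dx = 1375/24, giving area 1375/24.
Total area = 117/8 + 1375/24 = 863/12.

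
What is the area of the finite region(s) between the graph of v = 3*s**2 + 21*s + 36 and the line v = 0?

The curve meets the s-axis where 3*s**2 + 21*s + 36 = 0, i.e. 3*(s + 3)*(s + 4) = 0, at s = -4, -3.
On [-4, -3] the curve lies below the axis; ∫[-4,-3] (3*s**2 + 21*s + 36) ds = -1/2, giving area 1/2.

1/2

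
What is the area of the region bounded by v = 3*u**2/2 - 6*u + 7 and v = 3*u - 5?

2

Set the curves equal: 3*u**2/2 - 6*u + 7 = 3*u - 5, so 3*u**2/2 - 9*u + 12 = 0, which factors as 3*(u - 4)*(u - 2)/2 = 0. The curves meet at u = 2, 4.
On [2, 4], v = 3*u - 5 is on top; that piece has area ∫[2,4] (-(3*u**2/2 - 9*u + 12)) du = 2.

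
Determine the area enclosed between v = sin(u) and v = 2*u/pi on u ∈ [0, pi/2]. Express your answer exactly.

On [0, pi/2], (sin(u)) - (2*u/pi) = -2*u/pi + sin(u) is ≥ 0 throughout, so the area is a single integral of |-2*u/pi + sin(u)|.
∫[0,pi/2] (-2*u/pi + sin(u)) du = 1 - pi/4.

1 - pi/4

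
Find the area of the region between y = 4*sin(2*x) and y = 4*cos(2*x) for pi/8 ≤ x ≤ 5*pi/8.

4*sqrt(2)

On [pi/8, 5*pi/8], (4*sin(2*x)) - (4*cos(2*x)) = 4*sin(2*x) - 4*cos(2*x) is ≥ 0 throughout, so the area is a single integral of |4*sin(2*x) - 4*cos(2*x)|.
∫[pi/8,5*pi/8] (4*sin(2*x) - 4*cos(2*x)) dx = 4*sqrt(2).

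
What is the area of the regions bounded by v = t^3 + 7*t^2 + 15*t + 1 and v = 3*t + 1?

Set the curves equal: t^3 + 7*t^2 + 15*t + 1 = 3*t + 1, so t^3 + 7*t^2 + 12*t = 0, which factors as t*(t + 3)*(t + 4) = 0. The curves meet at t = -4, -3, 0.
On [-4, -3], v = t^3 + 7*t^2 + 15*t + 1 is on top; that piece has area ∫[-4,-3] (t^3 + 7*t^2 + 12*t) dt = 7/12.
On [-3, 0], v = 3*t + 1 is on top; that piece has area ∫[-3,0] (-(t^3 + 7*t^2 + 12*t)) dt = 45/4.
Total enclosed area = 7/12 + 45/4 = 71/6.

71/6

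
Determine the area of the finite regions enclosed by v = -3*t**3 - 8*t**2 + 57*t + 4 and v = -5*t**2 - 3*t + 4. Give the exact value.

2521/4

Set the curves equal: -3*t**3 - 8*t**2 + 57*t + 4 = -5*t**2 - 3*t + 4, so -3*t**3 - 3*t**2 + 60*t = 0, which factors as -3*t*(t - 4)*(t + 5) = 0. The curves meet at t = -5, 0, 4.
On [-5, 0], v = -5*t**2 - 3*t + 4 is on top; that piece has area ∫[-5,0] (-(-3*t**3 - 3*t**2 + 60*t)) dt = 1625/4.
On [0, 4], v = -3*t**3 - 8*t**2 + 57*t + 4 is on top; that piece has area ∫[0,4] (-3*t**3 - 3*t**2 + 60*t) dt = 224.
Total enclosed area = 1625/4 + 224 = 2521/4.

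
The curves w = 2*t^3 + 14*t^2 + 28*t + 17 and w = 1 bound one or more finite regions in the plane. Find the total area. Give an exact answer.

Set the curves equal: 2*t^3 + 14*t^2 + 28*t + 17 = 1, so 2*t^3 + 14*t^2 + 28*t + 16 = 0, which factors as 2*(t + 1)*(t + 2)*(t + 4) = 0. The curves meet at t = -4, -2, -1.
On [-4, -2], w = 2*t^3 + 14*t^2 + 28*t + 17 is on top; that piece has area ∫[-4,-2] (2*t^3 + 14*t^2 + 28*t + 16) dt = 16/3.
On [-2, -1], w = 1 is on top; that piece has area ∫[-2,-1] (-(2*t^3 + 14*t^2 + 28*t + 16)) dt = 5/6.
Total enclosed area = 16/3 + 5/6 = 37/6.

37/6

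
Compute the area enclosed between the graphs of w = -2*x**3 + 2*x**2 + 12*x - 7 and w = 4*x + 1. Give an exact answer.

71/3

Set the curves equal: -2*x**3 + 2*x**2 + 12*x - 7 = 4*x + 1, so -2*x**3 + 2*x**2 + 8*x - 8 = 0, which factors as -2*(x - 2)*(x - 1)*(x + 2) = 0. The curves meet at x = -2, 1, 2.
On [-2, 1], w = 4*x + 1 is on top; that piece has area ∫[-2,1] (-(-2*x**3 + 2*x**2 + 8*x - 8)) dx = 45/2.
On [1, 2], w = -2*x**3 + 2*x**2 + 12*x - 7 is on top; that piece has area ∫[1,2] (-2*x**3 + 2*x**2 + 8*x - 8) dx = 7/6.
Total enclosed area = 45/2 + 7/6 = 71/3.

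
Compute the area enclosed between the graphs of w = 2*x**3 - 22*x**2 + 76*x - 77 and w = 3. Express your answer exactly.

37/6

Set the curves equal: 2*x**3 - 22*x**2 + 76*x - 77 = 3, so 2*x**3 - 22*x**2 + 76*x - 80 = 0, which factors as 2*(x - 5)*(x - 4)*(x - 2) = 0. The curves meet at x = 2, 4, 5.
On [2, 4], w = 2*x**3 - 22*x**2 + 76*x - 77 is on top; that piece has area ∫[2,4] (2*x**3 - 22*x**2 + 76*x - 80) dx = 16/3.
On [4, 5], w = 3 is on top; that piece has area ∫[4,5] (-(2*x**3 - 22*x**2 + 76*x - 80)) dx = 5/6.
Total enclosed area = 16/3 + 5/6 = 37/6.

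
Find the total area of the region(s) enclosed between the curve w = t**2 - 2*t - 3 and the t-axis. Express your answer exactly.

The curve meets the t-axis where t**2 - 2*t - 3 = 0, i.e. (t - 3)*(t + 1) = 0, at t = -1, 3.
On [-1, 3] the curve lies below the axis; ∫[-1,3] (t**2 - 2*t - 3) dt = -32/3, giving area 32/3.

32/3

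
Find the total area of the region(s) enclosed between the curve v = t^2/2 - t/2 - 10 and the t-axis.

243/4

The curve meets the t-axis where t^2/2 - t/2 - 10 = 0, i.e. (t - 5)*(t + 4)/2 = 0, at t = -4, 5.
On [-4, 5] the curve lies below the axis; ∫[-4,5] (t^2/2 - t/2 - 10) dt = -243/4, giving area 243/4.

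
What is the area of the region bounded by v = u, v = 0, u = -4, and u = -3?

On [-4, -3], (u) - (0) = u is ≤ 0 throughout, so the area is a single integral of |u|.
∫[-4,-3] (u) du = -7/2; the area of that piece is 7/2.

7/2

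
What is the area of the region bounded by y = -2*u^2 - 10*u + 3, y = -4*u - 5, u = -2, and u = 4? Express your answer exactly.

90

The difference (-2*u^2 - 10*u + 3) - (-4*u - 5) = -2*u^2 - 6*u + 8 changes sign at u = 1 inside [-2, 4], so split the integral there.
∫[-2,1] (-2*u^2 - 6*u + 8) du = 27.
∫[1,4] (-2*u^2 - 6*u + 8) du = -63; the area of that piece is 63.
Total area = 27 + 63 = 90.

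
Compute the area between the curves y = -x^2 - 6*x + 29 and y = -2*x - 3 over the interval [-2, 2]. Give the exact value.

On [-2, 2], (-x^2 - 6*x + 29) - (-2*x - 3) = -x^2 - 4*x + 32 is ≥ 0 throughout, so the area is a single integral of |-x^2 - 4*x + 32|.
∫[-2,2] (-x^2 - 4*x + 32) dx = 368/3.

368/3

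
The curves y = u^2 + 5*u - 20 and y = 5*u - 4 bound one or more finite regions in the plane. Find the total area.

Set the curves equal: u^2 + 5*u - 20 = 5*u - 4, so u^2 - 16 = 0, which factors as (u - 4)*(u + 4) = 0. The curves meet at u = -4, 4.
On [-4, 4], y = 5*u - 4 is on top; that piece has area ∫[-4,4] (-(u^2 - 16)) du = 256/3.

256/3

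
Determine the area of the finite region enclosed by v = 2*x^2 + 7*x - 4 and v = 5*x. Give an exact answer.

9

Set the curves equal: 2*x^2 + 7*x - 4 = 5*x, so 2*x^2 + 2*x - 4 = 0, which factors as 2*(x - 1)*(x + 2) = 0. The curves meet at x = -2, 1.
On [-2, 1], v = 5*x is on top; that piece has area ∫[-2,1] (-(2*x^2 + 2*x - 4)) dx = 9.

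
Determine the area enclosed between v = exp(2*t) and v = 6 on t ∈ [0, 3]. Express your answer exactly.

The difference (exp(2*t)) - (6) = exp(2*t) - 6 changes sign at t = log(6)/2 inside [0, 3], so split the integral there.
∫[0,log(6)/2] (exp(2*t) - 6) dt = 5/2 - log(216); the area of that piece is -5/2 + log(216).
∫[log(6)/2,3] (exp(2*t) - 6) dt = -21 + 3*log(6) + exp(6)/2.
Total area = (-5/2 + log(216)) + (-21 + 3*log(6) + exp(6)/2) = -47/2 + 6*log(6) + exp(6)/2.

-47/2 + 6*log(6) + exp(6)/2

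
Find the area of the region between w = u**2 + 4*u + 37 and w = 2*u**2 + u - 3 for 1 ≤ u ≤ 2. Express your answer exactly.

On [1, 2], (u**2 + 4*u + 37) - (2*u**2 + u - 3) = -u**2 + 3*u + 40 is ≥ 0 throughout, so the area is a single integral of |-u**2 + 3*u + 40|.
∫[1,2] (-u**2 + 3*u + 40) du = 253/6.

253/6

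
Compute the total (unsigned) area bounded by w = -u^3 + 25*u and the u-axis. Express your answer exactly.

625/2

The curve meets the u-axis where -u^3 + 25*u = 0, i.e. -u*(u - 5)*(u + 5) = 0, at u = -5, 0, 5.
On [-5, 0] the curve lies below the axis; ∫[-5,0] (-u^3 + 25*u) du = -625/4, giving area 625/4.
On [0, 5] the curve lies above the axis; ∫[0,5] (-u^3 + 25*u) du = 625/4, giving area 625/4.
Total area = 625/4 + 625/4 = 625/2.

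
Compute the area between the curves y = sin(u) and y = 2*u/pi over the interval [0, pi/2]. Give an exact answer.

On [0, pi/2], (sin(u)) - (2*u/pi) = -2*u/pi + sin(u) is ≥ 0 throughout, so the area is a single integral of |-2*u/pi + sin(u)|.
∫[0,pi/2] (-2*u/pi + sin(u)) du = 1 - pi/4.

1 - pi/4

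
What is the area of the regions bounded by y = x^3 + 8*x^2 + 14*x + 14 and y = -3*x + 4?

Set the curves equal: x^3 + 8*x^2 + 14*x + 14 = -3*x + 4, so x^3 + 8*x^2 + 17*x + 10 = 0, which factors as (x + 1)*(x + 2)*(x + 5) = 0. The curves meet at x = -5, -2, -1.
On [-5, -2], y = x^3 + 8*x^2 + 14*x + 14 is on top; that piece has area ∫[-5,-2] (x^3 + 8*x^2 + 17*x + 10) dx = 45/4.
On [-2, -1], y = -3*x + 4 is on top; that piece has area ∫[-2,-1] (-(x^3 + 8*x^2 + 17*x + 10)) dx = 7/12.
Total enclosed area = 45/4 + 7/12 = 71/6.

71/6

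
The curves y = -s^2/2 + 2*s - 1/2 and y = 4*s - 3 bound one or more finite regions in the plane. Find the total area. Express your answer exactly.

18

Set the curves equal: -s^2/2 + 2*s - 1/2 = 4*s - 3, so -s^2/2 - 2*s + 5/2 = 0, which factors as -(s - 1)*(s + 5)/2 = 0. The curves meet at s = -5, 1.
On [-5, 1], y = -s^2/2 + 2*s - 1/2 is on top; that piece has area ∫[-5,1] (-s^2/2 - 2*s + 5/2) ds = 18.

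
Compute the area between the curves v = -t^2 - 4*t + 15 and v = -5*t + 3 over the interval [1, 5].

79/3

The difference (-t^2 - 4*t + 15) - (-5*t + 3) = -t^2 + t + 12 changes sign at t = 4 inside [1, 5], so split the integral there.
∫[1,4] (-t^2 + t + 12) dt = 45/2.
∫[4,5] (-t^2 + t + 12) dt = -23/6; the area of that piece is 23/6.
Total area = 45/2 + 23/6 = 79/3.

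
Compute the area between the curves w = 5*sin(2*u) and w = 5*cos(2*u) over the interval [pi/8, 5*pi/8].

On [pi/8, 5*pi/8], (5*sin(2*u)) - (5*cos(2*u)) = 5*sin(2*u) - 5*cos(2*u) is ≥ 0 throughout, so the area is a single integral of |5*sin(2*u) - 5*cos(2*u)|.
∫[pi/8,5*pi/8] (5*sin(2*u) - 5*cos(2*u)) du = 5*sqrt(2).

5*sqrt(2)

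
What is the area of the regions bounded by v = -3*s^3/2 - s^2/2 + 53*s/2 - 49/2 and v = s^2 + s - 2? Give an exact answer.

Set the curves equal: -3*s^3/2 - s^2/2 + 53*s/2 - 49/2 = s^2 + s - 2, so -3*s^3/2 - 3*s^2/2 + 51*s/2 - 45/2 = 0, which factors as -3*(s - 3)*(s - 1)*(s + 5)/2 = 0. The curves meet at s = -5, 1, 3.
On [-5, 1], v = s^2 + s - 2 is on top; that piece has area ∫[-5,1] (-(-3*s^3/2 - 3*s^2/2 + 51*s/2 - 45/2)) ds = 270.
On [1, 3], v = -3*s^3/2 - s^2/2 + 53*s/2 - 49/2 is on top; that piece has area ∫[1,3] (-3*s^3/2 - 3*s^2/2 + 51*s/2 - 45/2) ds = 14.
Total enclosed area = 270 + 14 = 284.

284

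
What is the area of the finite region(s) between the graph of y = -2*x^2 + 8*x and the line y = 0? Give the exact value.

The curve meets the x-axis where -2*x^2 + 8*x = 0, i.e. -2*x*(x - 4) = 0, at x = 0, 4.
On [0, 4] the curve lies above the axis; ∫[0,4] (-2*x^2 + 8*x) dx = 64/3, giving area 64/3.

64/3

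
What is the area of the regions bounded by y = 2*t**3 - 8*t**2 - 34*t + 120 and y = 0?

3901/6

Set the curves equal: 2*t**3 - 8*t**2 - 34*t + 120 = 0, so 2*t**3 - 8*t**2 - 34*t + 120 = 0, which factors as 2*(t - 5)*(t - 3)*(t + 4) = 0. The curves meet at t = -4, 3, 5.
On [-4, 3], y = 2*t**3 - 8*t**2 - 34*t + 120 is on top; that piece has area ∫[-4,3] (2*t**3 - 8*t**2 - 34*t + 120) dt = 3773/6.
On [3, 5], y = 0 is on top; that piece has area ∫[3,5] (-(2*t**3 - 8*t**2 - 34*t + 120)) dt = 64/3.
Total enclosed area = 3773/6 + 64/3 = 3901/6.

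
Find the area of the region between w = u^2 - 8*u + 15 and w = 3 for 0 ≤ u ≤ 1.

On [0, 1], (u^2 - 8*u + 15) - (3) = u^2 - 8*u + 12 is ≥ 0 throughout, so the area is a single integral of |u^2 - 8*u + 12|.
∫[0,1] (u^2 - 8*u + 12) du = 25/3.

25/3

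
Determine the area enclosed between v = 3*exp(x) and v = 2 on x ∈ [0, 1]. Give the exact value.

On [0, 1], (3*exp(x)) - (2) = 3*exp(x) - 2 is ≥ 0 throughout, so the area is a single integral of |3*exp(x) - 2|.
∫[0,1] (3*exp(x) - 2) dx = -5 + 3*exp(1).

-5 + 3*exp(1)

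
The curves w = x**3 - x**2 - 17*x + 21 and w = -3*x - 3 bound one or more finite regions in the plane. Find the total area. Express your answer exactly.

Set the curves equal: x**3 - x**2 - 17*x + 21 = -3*x - 3, so x**3 - x**2 - 14*x + 24 = 0, which factors as (x - 3)*(x - 2)*(x + 4) = 0. The curves meet at x = -4, 2, 3.
On [-4, 2], w = x**3 - x**2 - 17*x + 21 is on top; that piece has area ∫[-4,2] (x**3 - x**2 - 14*x + 24) dx = 144.
On [2, 3], w = -3*x - 3 is on top; that piece has area ∫[2,3] (-(x**3 - x**2 - 14*x + 24)) dx = 13/12.
Total enclosed area = 144 + 13/12 = 1741/12.

1741/12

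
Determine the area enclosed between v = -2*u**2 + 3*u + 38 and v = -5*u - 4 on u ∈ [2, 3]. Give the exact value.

148/3

On [2, 3], (-2*u**2 + 3*u + 38) - (-5*u - 4) = -2*u**2 + 8*u + 42 is ≥ 0 throughout, so the area is a single integral of |-2*u**2 + 8*u + 42|.
∫[2,3] (-2*u**2 + 8*u + 42) du = 148/3.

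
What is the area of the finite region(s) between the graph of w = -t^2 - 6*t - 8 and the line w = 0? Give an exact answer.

The curve meets the t-axis where -t^2 - 6*t - 8 = 0, i.e. -(t + 2)*(t + 4) = 0, at t = -4, -2.
On [-4, -2] the curve lies above the axis; ∫[-4,-2] (-t^2 - 6*t - 8) dt = 4/3, giving area 4/3.

4/3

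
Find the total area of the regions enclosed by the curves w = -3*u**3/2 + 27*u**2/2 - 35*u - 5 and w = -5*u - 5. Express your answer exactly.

Set the curves equal: -3*u**3/2 + 27*u**2/2 - 35*u - 5 = -5*u - 5, so -3*u**3/2 + 27*u**2/2 - 30*u = 0, which factors as -3*u*(u - 5)*(u - 4)/2 = 0. The curves meet at u = 0, 4, 5.
On [0, 4], w = -5*u - 5 is on top; that piece has area ∫[0,4] (-(-3*u**3/2 + 27*u**2/2 - 30*u)) du = 48.
On [4, 5], w = -3*u**3/2 + 27*u**2/2 - 35*u - 5 is on top; that piece has area ∫[4,5] (-3*u**3/2 + 27*u**2/2 - 30*u) du = 9/8.
Total enclosed area = 48 + 9/8 = 393/8.

393/8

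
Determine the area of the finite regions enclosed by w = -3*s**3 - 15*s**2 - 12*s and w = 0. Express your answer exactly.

Set the curves equal: -3*s**3 - 15*s**2 - 12*s = 0, so -3*s**3 - 15*s**2 - 12*s = 0, which factors as -3*s*(s + 1)*(s + 4) = 0. The curves meet at s = -4, -1, 0.
On [-4, -1], w = 0 is on top; that piece has area ∫[-4,-1] (-(-3*s**3 - 15*s**2 - 12*s)) ds = 135/4.
On [-1, 0], w = -3*s**3 - 15*s**2 - 12*s is on top; that piece has area ∫[-1,0] (-3*s**3 - 15*s**2 - 12*s) ds = 7/4.
Total enclosed area = 135/4 + 7/4 = 71/2.

71/2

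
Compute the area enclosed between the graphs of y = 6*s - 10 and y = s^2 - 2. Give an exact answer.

Set the curves equal: 6*s - 10 = s^2 - 2, so -s^2 + 6*s - 8 = 0, which factors as -(s - 4)*(s - 2) = 0. The curves meet at s = 2, 4.
On [2, 4], y = 6*s - 10 is on top; that piece has area ∫[2,4] (-s^2 + 6*s - 8) ds = 4/3.

4/3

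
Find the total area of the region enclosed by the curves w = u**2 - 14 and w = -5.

36

Set the curves equal: u**2 - 14 = -5, so u**2 - 9 = 0, which factors as (u - 3)*(u + 3) = 0. The curves meet at u = -3, 3.
On [-3, 3], w = -5 is on top; that piece has area ∫[-3,3] (-(u**2 - 9)) du = 36.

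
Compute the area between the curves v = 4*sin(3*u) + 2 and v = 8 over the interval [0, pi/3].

-8/3 + 2*pi

On [0, pi/3], (4*sin(3*u) + 2) - (8) = 4*sin(3*u) - 6 is ≤ 0 throughout, so the area is a single integral of |4*sin(3*u) - 6|.
∫[0,pi/3] (4*sin(3*u) - 6) du = 8/3 - 2*pi; the area of that piece is -8/3 + 2*pi.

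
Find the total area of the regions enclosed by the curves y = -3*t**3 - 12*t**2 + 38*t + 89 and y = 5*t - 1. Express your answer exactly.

Set the curves equal: -3*t**3 - 12*t**2 + 38*t + 89 = 5*t - 1, so -3*t**3 - 12*t**2 + 33*t + 90 = 0, which factors as -3*(t - 3)*(t + 2)*(t + 5) = 0. The curves meet at t = -5, -2, 3.
On [-5, -2], y = 5*t - 1 is on top; that piece has area ∫[-5,-2] (-(-3*t**3 - 12*t**2 + 33*t + 90)) dt = 351/4.
On [-2, 3], y = -3*t**3 - 12*t**2 + 38*t + 89 is on top; that piece has area ∫[-2,3] (-3*t**3 - 12*t**2 + 33*t + 90) dt = 1375/4.
Total enclosed area = 351/4 + 1375/4 = 863/2.

863/2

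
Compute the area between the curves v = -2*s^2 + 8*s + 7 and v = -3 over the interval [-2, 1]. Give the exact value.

76/3

The difference (-2*s^2 + 8*s + 7) - (-3) = -2*s^2 + 8*s + 10 changes sign at s = -1 inside [-2, 1], so split the integral there.
∫[-2,-1] (-2*s^2 + 8*s + 10) ds = -20/3; the area of that piece is 20/3.
∫[-1,1] (-2*s^2 + 8*s + 10) ds = 56/3.
Total area = 20/3 + 56/3 = 76/3.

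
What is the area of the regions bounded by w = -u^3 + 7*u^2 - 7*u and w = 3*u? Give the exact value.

253/12

Set the curves equal: -u^3 + 7*u^2 - 7*u = 3*u, so -u^3 + 7*u^2 - 10*u = 0, which factors as -u*(u - 5)*(u - 2) = 0. The curves meet at u = 0, 2, 5.
On [0, 2], w = 3*u is on top; that piece has area ∫[0,2] (-(-u^3 + 7*u^2 - 10*u)) du = 16/3.
On [2, 5], w = -u^3 + 7*u^2 - 7*u is on top; that piece has area ∫[2,5] (-u^3 + 7*u^2 - 10*u) du = 63/4.
Total enclosed area = 16/3 + 63/4 = 253/12.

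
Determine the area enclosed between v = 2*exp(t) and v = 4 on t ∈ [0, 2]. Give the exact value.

The difference (2*exp(t)) - (4) = 2*exp(t) - 4 changes sign at t = log(2) inside [0, 2], so split the integral there.
∫[0,log(2)] (2*exp(t) - 4) dt = 2 - log(16); the area of that piece is -2 + log(16).
∫[log(2),2] (2*exp(t) - 4) dt = -12 + 4*log(2) + 2*exp(2).
Total area = (-2 + log(16)) + (-12 + 4*log(2) + 2*exp(2)) = -14 + 8*log(2) + 2*exp(2).

-14 + 8*log(2) + 2*exp(2)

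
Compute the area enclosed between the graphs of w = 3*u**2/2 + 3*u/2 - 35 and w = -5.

Set the curves equal: 3*u**2/2 + 3*u/2 - 35 = -5, so 3*u**2/2 + 3*u/2 - 30 = 0, which factors as 3*(u - 4)*(u + 5)/2 = 0. The curves meet at u = -5, 4.
On [-5, 4], w = -5 is on top; that piece has area ∫[-5,4] (-(3*u**2/2 + 3*u/2 - 30)) du = 729/4.

729/4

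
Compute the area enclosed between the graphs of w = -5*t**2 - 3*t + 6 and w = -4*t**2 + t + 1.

36

Set the curves equal: -5*t**2 - 3*t + 6 = -4*t**2 + t + 1, so -t**2 - 4*t + 5 = 0, which factors as -(t - 1)*(t + 5) = 0. The curves meet at t = -5, 1.
On [-5, 1], w = -5*t**2 - 3*t + 6 is on top; that piece has area ∫[-5,1] (-t**2 - 4*t + 5) dt = 36.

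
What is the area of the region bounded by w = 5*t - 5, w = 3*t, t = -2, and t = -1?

On [-2, -1], (5*t - 5) - (3*t) = 2*t - 5 is ≤ 0 throughout, so the area is a single integral of |2*t - 5|.
∫[-2,-1] (2*t - 5) dt = -8; the area of that piece is 8.

8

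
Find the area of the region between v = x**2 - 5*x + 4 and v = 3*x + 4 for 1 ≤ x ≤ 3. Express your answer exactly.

70/3

On [1, 3], (x**2 - 5*x + 4) - (3*x + 4) = x**2 - 8*x is ≤ 0 throughout, so the area is a single integral of |x**2 - 8*x|.
∫[1,3] (x**2 - 8*x) dx = -70/3; the area of that piece is 70/3.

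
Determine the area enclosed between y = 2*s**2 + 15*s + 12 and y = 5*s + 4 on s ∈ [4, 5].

On [4, 5], (2*s**2 + 15*s + 12) - (5*s + 4) = 2*s**2 + 10*s + 8 is ≥ 0 throughout, so the area is a single integral of |2*s**2 + 10*s + 8|.
∫[4,5] (2*s**2 + 10*s + 8) ds = 281/3.

281/3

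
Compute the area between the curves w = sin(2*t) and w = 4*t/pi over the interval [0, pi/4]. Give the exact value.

On [0, pi/4], (sin(2*t)) - (4*t/pi) = -4*t/pi + sin(2*t) is ≥ 0 throughout, so the area is a single integral of |-4*t/pi + sin(2*t)|.
∫[0,pi/4] (-4*t/pi + sin(2*t)) dt = 1/2 - pi/8.

1/2 - pi/8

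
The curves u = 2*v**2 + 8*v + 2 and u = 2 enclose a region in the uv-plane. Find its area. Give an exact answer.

64/3

Both boundary curves give u as a function of v, so integrate with respect to v. Setting them equal: 2*v**2 + 8*v = 0, i.e. 2*v*(v + 4) = 0, so they meet at v = -4, 0.
For v in [-4, 0], u = 2*v**2 + 8*v + 2 is on the left; area = ∫[-4,0] (-(2*v**2 + 8*v)) dv = 64/3.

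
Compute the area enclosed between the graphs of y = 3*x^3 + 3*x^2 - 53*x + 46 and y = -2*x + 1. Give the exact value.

Set the curves equal: 3*x^3 + 3*x^2 - 53*x + 46 = -2*x + 1, so 3*x^3 + 3*x^2 - 51*x + 45 = 0, which factors as 3*(x - 3)*(x - 1)*(x + 5) = 0. The curves meet at x = -5, 1, 3.
On [-5, 1], y = 3*x^3 + 3*x^2 - 53*x + 46 is on top; that piece has area ∫[-5,1] (3*x^3 + 3*x^2 - 51*x + 45) dx = 540.
On [1, 3], y = -2*x + 1 is on top; that piece has area ∫[1,3] (-(3*x^3 + 3*x^2 - 51*x + 45)) dx = 28.
Total enclosed area = 540 + 28 = 568.

568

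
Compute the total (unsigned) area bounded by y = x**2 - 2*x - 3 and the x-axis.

The curve meets the x-axis where x**2 - 2*x - 3 = 0, i.e. (x - 3)*(x + 1) = 0, at x = -1, 3.
On [-1, 3] the curve lies below the axis; ∫[-1,3] (x**2 - 2*x - 3) dx = -32/3, giving area 32/3.

32/3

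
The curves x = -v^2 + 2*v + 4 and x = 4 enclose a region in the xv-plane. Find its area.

Both boundary curves give x as a function of v, so integrate with respect to v. Setting them equal: -v^2 + 2*v = 0, i.e. -v*(v - 2) = 0, so they meet at v = 0, 2.
For v in [0, 2], x = -v^2 + 2*v + 4 is on the right; area = ∫[0,2] (-v^2 + 2*v) dv = 4/3.

4/3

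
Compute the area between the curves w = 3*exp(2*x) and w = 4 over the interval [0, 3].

The difference (3*exp(2*x)) - (4) = 3*exp(2*x) - 4 changes sign at x = -log(3)/2 + log(2) inside [0, 3], so split the integral there.
∫[0,-log(3)/2 + log(2)] (3*exp(2*x) - 4) dx = log(9/16) + 1/2; the area of that piece is -1/2 + log(16/9).
∫[-log(3)/2 + log(2),3] (3*exp(2*x) - 4) dx = -14 - 2*log(3) + 4*log(2) + 3*exp(6)/2.
Total area = (-1/2 + log(16/9)) + (-14 - 2*log(3) + 4*log(2) + 3*exp(6)/2) = -29/2 - 4*log(3) + 8*log(2) + 3*exp(6)/2.

-29/2 - 4*log(3) + 8*log(2) + 3*exp(6)/2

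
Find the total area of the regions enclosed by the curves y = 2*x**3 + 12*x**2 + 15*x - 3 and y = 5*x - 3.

Set the curves equal: 2*x**3 + 12*x**2 + 15*x - 3 = 5*x - 3, so 2*x**3 + 12*x**2 + 10*x = 0, which factors as 2*x*(x + 1)*(x + 5) = 0. The curves meet at x = -5, -1, 0.
On [-5, -1], y = 2*x**3 + 12*x**2 + 15*x - 3 is on top; that piece has area ∫[-5,-1] (2*x**3 + 12*x**2 + 10*x) dx = 64.
On [-1, 0], y = 5*x - 3 is on top; that piece has area ∫[-1,0] (-(2*x**3 + 12*x**2 + 10*x)) dx = 3/2.
Total enclosed area = 64 + 3/2 = 131/2.

131/2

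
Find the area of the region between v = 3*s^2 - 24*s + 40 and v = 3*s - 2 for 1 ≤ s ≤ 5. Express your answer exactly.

The difference (3*s^2 - 24*s + 40) - (3*s - 2) = 3*s^2 - 27*s + 42 changes sign at s = 2 inside [1, 5], so split the integral there.
∫[1,2] (3*s^2 - 27*s + 42) ds = 17/2.
∫[2,5] (3*s^2 - 27*s + 42) ds = -81/2; the area of that piece is 81/2.
Total area = 17/2 + 81/2 = 49.

49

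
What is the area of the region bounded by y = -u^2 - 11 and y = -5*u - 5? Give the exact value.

Set the curves equal: -u^2 - 11 = -5*u - 5, so -u^2 + 5*u - 6 = 0, which factors as -(u - 3)*(u - 2) = 0. The curves meet at u = 2, 3.
On [2, 3], y = -u^2 - 11 is on top; that piece has area ∫[2,3] (-u^2 + 5*u - 6) du = 1/6.

1/6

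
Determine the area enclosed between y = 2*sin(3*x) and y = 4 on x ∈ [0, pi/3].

-4/3 + 4*pi/3

On [0, pi/3], (2*sin(3*x)) - (4) = 2*sin(3*x) - 4 is ≤ 0 throughout, so the area is a single integral of |2*sin(3*x) - 4|.
∫[0,pi/3] (2*sin(3*x) - 4) dx = 4/3 - 4*pi/3; the area of that piece is -4/3 + 4*pi/3.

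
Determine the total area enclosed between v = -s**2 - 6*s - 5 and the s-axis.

The curve meets the s-axis where -s**2 - 6*s - 5 = 0, i.e. -(s + 1)*(s + 5) = 0, at s = -5, -1.
On [-5, -1] the curve lies above the axis; ∫[-5,-1] (-s**2 - 6*s - 5) ds = 32/3, giving area 32/3.

32/3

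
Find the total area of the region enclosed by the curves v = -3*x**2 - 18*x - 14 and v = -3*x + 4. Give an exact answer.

1/2

Set the curves equal: -3*x**2 - 18*x - 14 = -3*x + 4, so -3*x**2 - 15*x - 18 = 0, which factors as -3*(x + 2)*(x + 3) = 0. The curves meet at x = -3, -2.
On [-3, -2], v = -3*x**2 - 18*x - 14 is on top; that piece has area ∫[-3,-2] (-3*x**2 - 15*x - 18) dx = 1/2.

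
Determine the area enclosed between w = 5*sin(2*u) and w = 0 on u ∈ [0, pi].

The difference (5*sin(2*u)) - (0) = 5*sin(2*u) changes sign at u = pi/2 inside [0, pi], so split the integral there.
∫[0,pi/2] (5*sin(2*u)) du = 5.
∫[pi/2,pi] (5*sin(2*u)) du = -5; the area of that piece is 5.
Total area = 5 + 5 = 10.

10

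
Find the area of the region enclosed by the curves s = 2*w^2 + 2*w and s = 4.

9

Both boundary curves give s as a function of w, so integrate with respect to w. Setting them equal: 2*w^2 + 2*w - 4 = 0, i.e. 2*(w - 1)*(w + 2) = 0, so they meet at w = -2, 1.
For w in [-2, 1], s = 2*w^2 + 2*w is on the left; area = ∫[-2,1] (-(2*w^2 + 2*w - 4)) dw = 9.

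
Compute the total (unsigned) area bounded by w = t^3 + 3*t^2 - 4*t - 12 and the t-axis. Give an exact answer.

The curve meets the t-axis where t^3 + 3*t^2 - 4*t - 12 = 0, i.e. (t - 2)*(t + 2)*(t + 3) = 0, at t = -3, -2, 2.
On [-3, -2] the curve lies above the axis; ∫[-3,-2] (t^3 + 3*t^2 - 4*t - 12) dt = 3/4, giving area 3/4.
On [-2, 2] the curve lies below the axis; ∫[-2,2] (t^3 + 3*t^2 - 4*t - 12) dt = -32, giving area 32.
Total area = 3/4 + 32 = 131/4.

131/4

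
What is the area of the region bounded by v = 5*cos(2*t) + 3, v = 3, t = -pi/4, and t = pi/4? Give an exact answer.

On [-pi/4, pi/4], (5*cos(2*t) + 3) - (3) = 5*cos(2*t) is ≥ 0 throughout, so the area is a single integral of |5*cos(2*t)|.
∫[-pi/4,pi/4] (5*cos(2*t)) dt = 5.

5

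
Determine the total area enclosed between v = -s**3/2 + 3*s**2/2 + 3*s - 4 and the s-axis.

81/4

The curve meets the s-axis where -s**3/2 + 3*s**2/2 + 3*s - 4 = 0, i.e. -(s - 4)*(s - 1)*(s + 2)/2 = 0, at s = -2, 1, 4.
On [-2, 1] the curve lies below the axis; ∫[-2,1] (-s**3/2 + 3*s**2/2 + 3*s - 4) ds = -81/8, giving area 81/8.
On [1, 4] the curve lies above the axis; ∫[1,4] (-s**3/2 + 3*s**2/2 + 3*s - 4) ds = 81/8, giving area 81/8.
Total area = 81/8 + 81/8 = 81/4.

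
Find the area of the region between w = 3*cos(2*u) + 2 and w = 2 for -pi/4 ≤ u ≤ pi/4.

On [-pi/4, pi/4], (3*cos(2*u) + 2) - (2) = 3*cos(2*u) is ≥ 0 throughout, so the area is a single integral of |3*cos(2*u)|.
∫[-pi/4,pi/4] (3*cos(2*u)) du = 3.

3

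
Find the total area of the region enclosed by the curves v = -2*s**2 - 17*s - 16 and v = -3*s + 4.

9

Set the curves equal: -2*s**2 - 17*s - 16 = -3*s + 4, so -2*s**2 - 14*s - 20 = 0, which factors as -2*(s + 2)*(s + 5) = 0. The curves meet at s = -5, -2.
On [-5, -2], v = -2*s**2 - 17*s - 16 is on top; that piece has area ∫[-5,-2] (-2*s**2 - 14*s - 20) ds = 9.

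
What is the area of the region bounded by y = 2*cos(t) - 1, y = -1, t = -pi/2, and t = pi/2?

4

On [-pi/2, pi/2], (2*cos(t) - 1) - (-1) = 2*cos(t) is ≥ 0 throughout, so the area is a single integral of |2*cos(t)|.
∫[-pi/2,pi/2] (2*cos(t)) dt = 4.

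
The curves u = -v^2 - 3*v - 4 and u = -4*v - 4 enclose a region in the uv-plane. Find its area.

Both boundary curves give u as a function of v, so integrate with respect to v. Setting them equal: -v^2 + v = 0, i.e. -v*(v - 1) = 0, so they meet at v = 0, 1.
For v in [0, 1], u = -v^2 - 3*v - 4 is on the right; area = ∫[0,1] (-v^2 + v) dv = 1/6.

1/6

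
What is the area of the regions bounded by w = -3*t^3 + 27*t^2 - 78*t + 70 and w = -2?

Set the curves equal: -3*t^3 + 27*t^2 - 78*t + 70 = -2, so -3*t^3 + 27*t^2 - 78*t + 72 = 0, which factors as -3*(t - 4)*(t - 3)*(t - 2) = 0. The curves meet at t = 2, 3, 4.
On [2, 3], w = -2 is on top; that piece has area ∫[2,3] (-(-3*t^3 + 27*t^2 - 78*t + 72)) dt = 3/4.
On [3, 4], w = -3*t^3 + 27*t^2 - 78*t + 70 is on top; that piece has area ∫[3,4] (-3*t^3 + 27*t^2 - 78*t + 72) dt = 3/4.
Total enclosed area = 3/4 + 3/4 = 3/2.

3/2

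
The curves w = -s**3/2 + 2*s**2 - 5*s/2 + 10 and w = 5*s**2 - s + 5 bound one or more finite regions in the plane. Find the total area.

81/4

Set the curves equal: -s**3/2 + 2*s**2 - 5*s/2 + 10 = 5*s**2 - s + 5, so -s**3/2 - 3*s**2 - 3*s/2 + 5 = 0, which factors as -(s - 1)*(s + 2)*(s + 5)/2 = 0. The curves meet at s = -5, -2, 1.
On [-5, -2], w = 5*s**2 - s + 5 is on top; that piece has area ∫[-5,-2] (-(-s**3/2 - 3*s**2 - 3*s/2 + 5)) ds = 81/8.
On [-2, 1], w = -s**3/2 + 2*s**2 - 5*s/2 + 10 is on top; that piece has area ∫[-2,1] (-s**3/2 - 3*s**2 - 3*s/2 + 5) ds = 81/8.
Total enclosed area = 81/8 + 81/8 = 81/4.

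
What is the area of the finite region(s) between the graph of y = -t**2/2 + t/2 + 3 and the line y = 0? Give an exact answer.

The curve meets the t-axis where -t**2/2 + t/2 + 3 = 0, i.e. -(t - 3)*(t + 2)/2 = 0, at t = -2, 3.
On [-2, 3] the curve lies above the axis; ∫[-2,3] (-t**2/2 + t/2 + 3) dt = 125/12, giving area 125/12.

125/12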